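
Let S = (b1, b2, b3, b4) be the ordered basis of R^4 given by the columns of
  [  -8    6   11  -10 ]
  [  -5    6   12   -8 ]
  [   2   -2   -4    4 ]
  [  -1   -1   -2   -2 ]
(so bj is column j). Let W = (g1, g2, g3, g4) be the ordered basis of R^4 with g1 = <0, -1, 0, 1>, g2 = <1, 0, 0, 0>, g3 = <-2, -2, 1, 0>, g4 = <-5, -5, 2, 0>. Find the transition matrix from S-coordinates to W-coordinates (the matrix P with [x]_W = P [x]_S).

[[-1, -1, -2, -2], [-2, 1, 1, 0], [-2, 0, 0, 0], [2, -1, -2, 2]]

Column j of P is [bj]_W, since P maps S-coordinates to W-coordinates.
Expressing b1 in W: b1 = -g1 - 2g2 - 2g3 + 2g4, so column 1 of P is <-1, -2, -2, 2>.
Doing the same for each bj gives P = [[-1, -1, -2, -2], [-2, 1, 1, 0], [-2, 0, 0, 0], [2, -1, -2, 2]].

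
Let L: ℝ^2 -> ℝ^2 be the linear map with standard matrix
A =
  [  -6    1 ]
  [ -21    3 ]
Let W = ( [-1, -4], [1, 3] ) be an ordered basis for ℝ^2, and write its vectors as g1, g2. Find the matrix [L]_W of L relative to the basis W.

[[-3, 3], [-1, 0]]

The j-th column of [L]_W is [L(gj)]_W.
L(g1) = A g1 = [2, 9] = -3g1 - g2, so column 1 is [-3, -1].
Repeating for g2 and assembling the columns gives [[-3, 3], [-1, 0]].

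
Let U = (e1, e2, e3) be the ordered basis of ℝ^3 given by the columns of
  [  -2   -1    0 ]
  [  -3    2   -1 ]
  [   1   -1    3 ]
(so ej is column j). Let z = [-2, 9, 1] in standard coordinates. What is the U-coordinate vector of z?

Write z = c_1 e1 + ... + c_3 e3 and solve for the c_i.
Gaussian elimination on [M | z] yields c = (-1, 4, 2).
Check: -e1 + 4e2 + 2e3 = [-2, 9, 1].

[-1, 4, 2]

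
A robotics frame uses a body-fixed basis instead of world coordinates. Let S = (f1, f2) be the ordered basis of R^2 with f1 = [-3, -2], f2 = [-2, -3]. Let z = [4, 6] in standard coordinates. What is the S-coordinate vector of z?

[z]_S is the unique c with M c = z, where M has columns f1, f2.
System: -3c_1 - 2c_2 = 4, -2c_1 - 3c_2 = 6; solving gives c_1 = 0, c_2 = -2.
Check: 0·f1 - 2f2 = [4, 6].

[0, -2]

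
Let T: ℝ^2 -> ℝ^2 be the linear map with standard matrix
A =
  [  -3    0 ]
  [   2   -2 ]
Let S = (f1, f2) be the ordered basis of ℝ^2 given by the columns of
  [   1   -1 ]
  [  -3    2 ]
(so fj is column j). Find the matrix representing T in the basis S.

[[-2, 0], [1, -3]]

Let P have columns f1, f2. Then [T]_S = P^(-1) A P.
Here det P = -1, so P^(-1) is integer; computing A P first and then P^(-1)(A P) gives [[-2, 0], [1, -3]].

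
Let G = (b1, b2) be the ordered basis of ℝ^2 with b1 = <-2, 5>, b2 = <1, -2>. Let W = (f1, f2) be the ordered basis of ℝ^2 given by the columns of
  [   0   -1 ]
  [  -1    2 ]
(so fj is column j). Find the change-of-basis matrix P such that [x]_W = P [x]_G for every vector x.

Take x = bj: its G-coordinates are the j-th standard unit vector, so P e_j — column j of P — equals [bj]_W.
b1 = -f1 + 2f2, giving column 1 = <-1, 2>; repeating for each j gives P = [[-1, 0], [2, -1]].

[[-1, 0], [2, -1]]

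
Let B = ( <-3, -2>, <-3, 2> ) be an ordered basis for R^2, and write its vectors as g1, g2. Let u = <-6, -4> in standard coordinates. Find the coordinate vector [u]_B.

<2, 0>

[u]_B is the unique c with M c = u, where M has columns g1, g2.
System: -3c_1 - 3c_2 = -6, -2c_1 + 2c_2 = -4; solving gives c_1 = 2, c_2 = 0.
Check: 2g1 + 0·g2 = <-6, -4>.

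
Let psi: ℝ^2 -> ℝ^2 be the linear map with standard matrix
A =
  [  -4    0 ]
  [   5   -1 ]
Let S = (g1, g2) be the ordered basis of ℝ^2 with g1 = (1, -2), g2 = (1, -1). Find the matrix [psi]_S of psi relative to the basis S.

[[-3, -2], [-1, -2]]

With P the matrix whose columns are g1, g2, [psi]_S = P^(-1) A P.
Column by column: psi(g1) = A g1 = (-4, 7); its S-coordinates (-3, -1) give column 1.
Continuing for each basis vector yields [psi]_S = [[-3, -2], [-1, -2]].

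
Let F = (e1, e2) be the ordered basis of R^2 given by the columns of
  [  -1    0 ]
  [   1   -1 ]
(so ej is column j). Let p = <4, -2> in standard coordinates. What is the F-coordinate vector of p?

[p]_F is the unique c with M c = p, where M has columns e1, e2.
System: -c_1 + 0c_2 = 4, c_1 - c_2 = -2; solving gives c_1 = -4, c_2 = -2.
Check: -4e1 - 2e2 = <4, -2>.

<-4, -2>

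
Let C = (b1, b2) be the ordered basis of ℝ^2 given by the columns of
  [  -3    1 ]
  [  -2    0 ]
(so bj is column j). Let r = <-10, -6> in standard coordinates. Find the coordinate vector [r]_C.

[r]_C is the unique c with M c = r, where M has columns b1, b2.
System: -3c_1 + c_2 = -10, -2c_1 + 0c_2 = -6; solving gives c_1 = 3, c_2 = -1.
Check: 3b1 - b2 = <-10, -6>.

<3, -1>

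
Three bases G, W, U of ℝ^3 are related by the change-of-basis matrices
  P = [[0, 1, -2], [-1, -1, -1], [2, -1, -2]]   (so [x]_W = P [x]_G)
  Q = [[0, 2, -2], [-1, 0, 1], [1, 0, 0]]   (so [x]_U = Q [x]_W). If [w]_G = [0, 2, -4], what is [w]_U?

[-8, -4, 10]

Apply P to get W-coordinates [10, 2, 6], then Q to get U-coordinates.
The result is [w]_U = [-8, -4, 10].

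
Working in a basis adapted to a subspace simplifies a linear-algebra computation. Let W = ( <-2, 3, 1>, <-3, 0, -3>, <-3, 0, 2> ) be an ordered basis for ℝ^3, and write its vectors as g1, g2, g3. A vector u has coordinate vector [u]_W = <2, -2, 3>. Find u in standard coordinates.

<-7, 6, 14>

By definition u = 2g1 - 2g2 + 3g3.
Summing componentwise gives <-7, 6, 14>.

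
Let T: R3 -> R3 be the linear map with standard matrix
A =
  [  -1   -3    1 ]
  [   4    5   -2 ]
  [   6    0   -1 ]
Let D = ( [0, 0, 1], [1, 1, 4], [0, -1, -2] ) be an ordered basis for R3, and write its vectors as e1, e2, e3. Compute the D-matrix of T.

[[1, 0, 2], [1, 0, 1], [3, -1, 2]]

Let P have columns e1, ..., e3. Then [T]_D = P^(-1) A P.
Here det P = -1, so P^(-1) is integer; computing A P first and then P^(-1)(A P) gives [[1, 0, 2], [1, 0, 1], [3, -1, 2]].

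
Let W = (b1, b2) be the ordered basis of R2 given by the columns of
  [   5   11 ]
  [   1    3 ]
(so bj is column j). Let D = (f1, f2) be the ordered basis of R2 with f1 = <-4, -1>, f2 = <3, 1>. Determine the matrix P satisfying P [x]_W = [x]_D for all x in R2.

Column j of P is [bj]_D, since P maps W-coordinates to D-coordinates.
Expressing b1 in D: b1 = -2f1 - f2, so column 1 of P is <-2, -1>.
Doing the same for each bj gives P = [[-2, -2], [-1, 1]].

[[-2, -2], [-1, 1]]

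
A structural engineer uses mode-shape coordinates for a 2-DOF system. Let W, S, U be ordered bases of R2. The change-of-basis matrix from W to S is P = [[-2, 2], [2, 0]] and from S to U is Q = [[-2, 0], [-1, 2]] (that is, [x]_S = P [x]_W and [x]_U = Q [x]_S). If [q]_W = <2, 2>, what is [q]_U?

Apply P to get S-coordinates <0, 4>, then Q to get U-coordinates.
The result is [q]_U = <0, 8>.

<0, 8>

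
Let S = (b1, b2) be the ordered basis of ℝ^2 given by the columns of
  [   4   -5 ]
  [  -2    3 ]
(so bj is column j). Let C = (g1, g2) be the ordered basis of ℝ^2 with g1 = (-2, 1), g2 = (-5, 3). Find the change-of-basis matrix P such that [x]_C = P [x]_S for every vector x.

Column j of P is [bj]_C, since P maps S-coordinates to C-coordinates.
Expressing b1 in C: b1 = -2g1 + 0·g2, so column 1 of P is (-2, 0).
Doing the same for each bj gives P = [[-2, 0], [0, 1]].

[[-2, 0], [0, 1]]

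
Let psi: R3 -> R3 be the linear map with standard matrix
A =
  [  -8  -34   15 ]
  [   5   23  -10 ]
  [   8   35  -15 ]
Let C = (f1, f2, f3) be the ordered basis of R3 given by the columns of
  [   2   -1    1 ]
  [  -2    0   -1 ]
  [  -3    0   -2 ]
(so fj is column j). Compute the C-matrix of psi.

[[3, 2, -1], [-1, -3, 2], [0, 1, 0]]

Let P have columns f1, ..., f3. Then [psi]_C = P^(-1) A P.
Here det P = 1, so P^(-1) is integer; computing A P first and then P^(-1)(A P) gives [[3, 2, -1], [-1, -3, 2], [0, 1, 0]].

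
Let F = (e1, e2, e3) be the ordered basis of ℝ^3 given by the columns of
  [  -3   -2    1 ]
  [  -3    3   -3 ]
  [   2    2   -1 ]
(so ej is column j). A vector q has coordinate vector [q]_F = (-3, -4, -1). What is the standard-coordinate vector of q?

The coordinates say q = -3e1 - 4e2 - e3; adding the scaled basis vectors gives (16, 0, -13).

(16, 0, -13)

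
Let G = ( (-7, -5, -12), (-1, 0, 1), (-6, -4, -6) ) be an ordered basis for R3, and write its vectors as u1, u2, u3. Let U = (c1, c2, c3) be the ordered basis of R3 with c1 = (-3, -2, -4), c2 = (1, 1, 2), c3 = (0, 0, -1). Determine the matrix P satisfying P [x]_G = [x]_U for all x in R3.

[[2, 1, 2], [-1, 2, 0], [2, -1, -2]]

Column j of P is [uj]_U, since P maps G-coordinates to U-coordinates.
Expressing u1 in U: u1 = 2c1 - c2 + 2c3, so column 1 of P is (2, -1, 2).
Doing the same for each uj gives P = [[2, 1, 2], [-1, 2, 0], [2, -1, -2]].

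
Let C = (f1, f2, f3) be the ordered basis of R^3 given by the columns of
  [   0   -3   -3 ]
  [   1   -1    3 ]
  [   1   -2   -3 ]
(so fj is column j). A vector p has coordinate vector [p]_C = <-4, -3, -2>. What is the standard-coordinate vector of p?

<15, -7, 8>

By definition p = -4f1 - 3f2 - 2f3.
Summing componentwise gives <15, -7, 8>.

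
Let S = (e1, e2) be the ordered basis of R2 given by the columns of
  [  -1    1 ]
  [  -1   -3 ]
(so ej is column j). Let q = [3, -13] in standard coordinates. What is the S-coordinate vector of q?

Write q = c_1 e1 + c_2 e2 and solve for the c_i.
System: -c_1 + c_2 = 3, -c_1 - 3c_2 = -13; solving gives c_1 = 1, c_2 = 4.
Check: e1 + 4e2 = [3, -13].

[1, 4]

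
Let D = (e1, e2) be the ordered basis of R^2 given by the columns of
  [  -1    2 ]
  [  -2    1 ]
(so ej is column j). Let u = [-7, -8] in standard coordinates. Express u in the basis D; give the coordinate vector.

We seek scalars with c_1 e1 + c_2 e2 = u; equivalently solve M c = u where the columns of M are e1, e2.
System: -c_1 + 2c_2 = -7, -2c_1 + c_2 = -8; solving gives c_1 = 3, c_2 = -2.
Check: 3e1 - 2e2 = [-7, -8].

[3, -2]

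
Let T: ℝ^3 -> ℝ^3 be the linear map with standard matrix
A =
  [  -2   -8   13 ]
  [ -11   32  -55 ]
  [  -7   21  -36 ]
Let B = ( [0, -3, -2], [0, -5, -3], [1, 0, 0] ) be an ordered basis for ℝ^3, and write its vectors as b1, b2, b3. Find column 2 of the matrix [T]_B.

Column 2 of [T]_B is the B-coordinate vector of T(b2).
In standard coordinates T(b2) = A b2 = [1, 5, 3].
Converting to B: [1, 5, 3] = 0·b1 - b2 + b3, so the coordinate vector is [0, -1, 1].

[0, -1, 1]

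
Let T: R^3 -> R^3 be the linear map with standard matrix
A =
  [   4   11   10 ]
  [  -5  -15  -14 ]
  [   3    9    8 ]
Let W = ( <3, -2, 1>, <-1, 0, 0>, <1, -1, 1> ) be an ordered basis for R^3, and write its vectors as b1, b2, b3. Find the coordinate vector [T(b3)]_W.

<2, 3, 0>

Compute T(b3) = A b3 = <3, -4, 2> in standard coordinates.
Then write this in W-coordinates: solve for y in y_1 b1 + ... + y_3 b3 = <3, -4, 2>.
This gives y = <2, 3, 0>, which is column 3 of [T]_W.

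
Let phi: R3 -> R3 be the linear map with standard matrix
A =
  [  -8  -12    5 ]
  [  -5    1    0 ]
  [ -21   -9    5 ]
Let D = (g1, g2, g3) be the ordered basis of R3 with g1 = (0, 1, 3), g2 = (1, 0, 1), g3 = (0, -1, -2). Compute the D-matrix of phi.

[[1, -3, -1], [3, -3, 2], [0, 2, 0]]

With P the matrix whose columns are g1, ..., g3, [phi]_D = P^(-1) A P.
Column by column: phi(g1) = A g1 = (3, 1, 6); its D-coordinates (1, 3, 0) give column 1.
Continuing for each basis vector yields [phi]_D = [[1, -3, -1], [3, -3, 2], [0, 2, 0]].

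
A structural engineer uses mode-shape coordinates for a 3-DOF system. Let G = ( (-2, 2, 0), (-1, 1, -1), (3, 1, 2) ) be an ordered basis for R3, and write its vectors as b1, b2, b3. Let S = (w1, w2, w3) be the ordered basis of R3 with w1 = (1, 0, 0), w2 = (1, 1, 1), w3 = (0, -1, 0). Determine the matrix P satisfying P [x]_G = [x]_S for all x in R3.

Take x = bj: its G-coordinates are the j-th standard unit vector, so P e_j — column j of P — equals [bj]_S.
b1 = -2w1 + 0·w2 - 2w3, giving column 1 = (-2, 0, -2); repeating for each j gives P = [[-2, 0, 1], [0, -1, 2], [-2, -2, 1]].

[[-2, 0, 1], [0, -1, 2], [-2, -2, 1]]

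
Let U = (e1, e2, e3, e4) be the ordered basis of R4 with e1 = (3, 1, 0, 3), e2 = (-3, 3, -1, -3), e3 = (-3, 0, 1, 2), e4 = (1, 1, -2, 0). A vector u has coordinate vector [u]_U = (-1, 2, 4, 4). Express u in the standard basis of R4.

(-17, 9, -6, -1)

The coordinates say u = -e1 + 2e2 + 4e3 + 4e4; adding the scaled basis vectors gives (-17, 9, -6, -1).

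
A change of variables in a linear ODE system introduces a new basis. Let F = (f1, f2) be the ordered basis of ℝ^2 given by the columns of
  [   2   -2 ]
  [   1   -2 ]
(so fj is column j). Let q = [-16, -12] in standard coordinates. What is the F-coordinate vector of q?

[-4, 4]

We seek scalars with c_1 f1 + c_2 f2 = q; equivalently solve M c = q where the columns of M are f1, f2.
System: 2c_1 - 2c_2 = -16, c_1 - 2c_2 = -12; solving gives c_1 = -4, c_2 = 4.
Check: -4f1 + 4f2 = [-16, -12].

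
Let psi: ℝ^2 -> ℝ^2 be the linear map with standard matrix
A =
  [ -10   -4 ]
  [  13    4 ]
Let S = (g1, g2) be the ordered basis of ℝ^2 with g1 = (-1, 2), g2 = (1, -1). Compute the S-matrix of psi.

Let P have columns g1, g2. Then [psi]_S = P^(-1) A P.
Here det P = -1, so P^(-1) is integer; computing A P first and then P^(-1)(A P) gives [[-3, 3], [-1, -3]].

[[-3, 3], [-1, -3]]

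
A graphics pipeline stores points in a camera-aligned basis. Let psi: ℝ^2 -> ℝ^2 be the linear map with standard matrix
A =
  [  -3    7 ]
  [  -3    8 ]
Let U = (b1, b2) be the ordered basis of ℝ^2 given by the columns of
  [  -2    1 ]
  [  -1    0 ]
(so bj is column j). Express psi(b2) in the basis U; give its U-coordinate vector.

<3, 3>

Compute psi(b2) = A b2 = <-3, -3> in standard coordinates.
Then write this in U-coordinates: solve for y in y_1 b1 + y_2 b2 = <-3, -3>.
This gives y = <3, 3>, which is column 2 of [psi]_U.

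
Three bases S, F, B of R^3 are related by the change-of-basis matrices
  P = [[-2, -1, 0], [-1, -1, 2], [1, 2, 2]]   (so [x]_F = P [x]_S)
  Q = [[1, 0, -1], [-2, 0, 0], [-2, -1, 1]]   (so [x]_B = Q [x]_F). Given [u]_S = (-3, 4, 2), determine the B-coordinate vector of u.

Apply P to get F-coordinates (2, 3, 9), then Q to get B-coordinates.
The result is [u]_B = (-7, -4, 2).

(-7, -4, 2)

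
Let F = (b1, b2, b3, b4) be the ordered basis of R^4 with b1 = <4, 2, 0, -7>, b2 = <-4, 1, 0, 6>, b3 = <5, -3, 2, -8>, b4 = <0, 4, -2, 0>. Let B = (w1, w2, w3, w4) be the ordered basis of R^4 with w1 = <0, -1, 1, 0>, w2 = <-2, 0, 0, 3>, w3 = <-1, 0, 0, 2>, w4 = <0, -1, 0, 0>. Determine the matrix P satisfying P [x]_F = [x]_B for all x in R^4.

Let M have columns bj and N have columns wj. Then for every x, N [x]_B = x = M [x]_F, so P = N^(-1) M.
Since det N = -1, N^(-1) has integer entries; multiplying gives P = [[0, 0, 2, -2], [-1, 2, -2, 0], [-2, 0, -1, 0], [-2, -1, 1, -2]].

[[0, 0, 2, -2], [-1, 2, -2, 0], [-2, 0, -1, 0], [-2, -1, 1, -2]]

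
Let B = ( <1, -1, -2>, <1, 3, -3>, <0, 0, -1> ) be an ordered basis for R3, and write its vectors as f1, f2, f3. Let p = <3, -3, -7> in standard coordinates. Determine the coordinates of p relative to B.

We seek scalars with c_1 f1 + ... + c_3 f3 = p; equivalently solve M c = p where the columns of M are f1, ..., f3.
Solving this 3x3 system gives c = (3, 0, 1).
Check: 3f1 + 0·f2 + f3 = <3, -3, -7>.

<3, 0, 1>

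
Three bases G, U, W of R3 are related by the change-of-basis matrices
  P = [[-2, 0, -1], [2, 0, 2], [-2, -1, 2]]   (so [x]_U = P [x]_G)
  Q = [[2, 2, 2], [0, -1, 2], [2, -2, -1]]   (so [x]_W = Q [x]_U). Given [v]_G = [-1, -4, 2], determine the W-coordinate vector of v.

Apply P to get U-coordinates [0, 2, 10], then Q to get W-coordinates.
The result is [v]_W = [24, 18, -14].

[24, 18, -14]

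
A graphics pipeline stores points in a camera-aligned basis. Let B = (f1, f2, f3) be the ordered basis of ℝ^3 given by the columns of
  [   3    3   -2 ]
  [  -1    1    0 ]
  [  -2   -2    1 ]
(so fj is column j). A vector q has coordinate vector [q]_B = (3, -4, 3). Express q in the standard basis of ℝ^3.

The coordinates say q = 3f1 - 4f2 + 3f3; adding the scaled basis vectors gives (-9, -7, 5).

(-9, -7, 5)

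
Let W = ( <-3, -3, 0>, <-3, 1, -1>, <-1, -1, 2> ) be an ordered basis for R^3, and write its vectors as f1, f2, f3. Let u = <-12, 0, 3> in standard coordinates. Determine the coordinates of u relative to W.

<0, 3, 3>

We seek scalars with c_1 f1 + ... + c_3 f3 = u; equivalently solve M c = u where the columns of M are f1, ..., f3.
Gaussian elimination on [M | u] yields c = (0, 3, 3).
Check: 0·f1 + 3f2 + 3f3 = <-12, 0, 3>.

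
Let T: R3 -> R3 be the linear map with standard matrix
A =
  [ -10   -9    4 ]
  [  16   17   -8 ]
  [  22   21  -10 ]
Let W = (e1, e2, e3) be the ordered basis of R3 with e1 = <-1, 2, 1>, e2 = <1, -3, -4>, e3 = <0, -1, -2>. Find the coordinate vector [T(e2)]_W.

<-3, -2, 3>

Column 2 of [T]_W is the W-coordinate vector of T(e2).
In standard coordinates T(e2) = A e2 = <1, -3, -1>.
Converting to W: <1, -3, -1> = -3e1 - 2e2 + 3e3, so the coordinate vector is <-3, -2, 3>.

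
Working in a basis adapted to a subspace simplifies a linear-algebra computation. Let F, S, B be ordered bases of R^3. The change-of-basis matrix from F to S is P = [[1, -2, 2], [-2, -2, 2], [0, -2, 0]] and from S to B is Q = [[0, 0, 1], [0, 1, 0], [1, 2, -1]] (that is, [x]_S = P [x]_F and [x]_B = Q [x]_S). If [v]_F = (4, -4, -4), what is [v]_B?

(8, -8, -20)

Apply P to get S-coordinates (4, -8, 8), then Q to get B-coordinates.
The result is [v]_B = (8, -8, -20).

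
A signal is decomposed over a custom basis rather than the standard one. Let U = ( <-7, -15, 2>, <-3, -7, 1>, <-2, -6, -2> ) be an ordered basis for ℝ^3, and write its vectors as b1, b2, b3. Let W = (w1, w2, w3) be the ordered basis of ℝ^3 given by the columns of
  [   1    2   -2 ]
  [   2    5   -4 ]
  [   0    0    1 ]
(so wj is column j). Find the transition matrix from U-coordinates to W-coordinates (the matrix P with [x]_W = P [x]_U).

Take x = bj: its U-coordinates are the j-th standard unit vector, so P e_j — column j of P — equals [bj]_W.
b1 = -w1 - w2 + 2w3, giving column 1 = <-1, -1, 2>; repeating for each j gives P = [[-1, 1, -2], [-1, -1, -2], [2, 1, -2]].

[[-1, 1, -2], [-1, -1, -2], [2, 1, -2]]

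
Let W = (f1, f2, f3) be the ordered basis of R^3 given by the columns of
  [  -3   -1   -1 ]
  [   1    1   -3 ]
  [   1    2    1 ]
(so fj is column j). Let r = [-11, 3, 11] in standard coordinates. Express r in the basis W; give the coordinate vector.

[2, 4, 1]

We seek scalars with c_1 f1 + ... + c_3 f3 = r; equivalently solve M c = r where the columns of M are f1, ..., f3.
Solving this 3x3 system gives c = (2, 4, 1).
Check: 2f1 + 4f2 + f3 = [-11, 3, 11].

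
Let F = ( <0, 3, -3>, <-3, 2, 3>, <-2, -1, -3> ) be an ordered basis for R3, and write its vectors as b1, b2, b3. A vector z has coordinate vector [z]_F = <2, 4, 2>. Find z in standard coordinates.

<-16, 12, 0>

The coordinates say z = 2b1 + 4b2 + 2b3; adding the scaled basis vectors gives <-16, 12, 0>.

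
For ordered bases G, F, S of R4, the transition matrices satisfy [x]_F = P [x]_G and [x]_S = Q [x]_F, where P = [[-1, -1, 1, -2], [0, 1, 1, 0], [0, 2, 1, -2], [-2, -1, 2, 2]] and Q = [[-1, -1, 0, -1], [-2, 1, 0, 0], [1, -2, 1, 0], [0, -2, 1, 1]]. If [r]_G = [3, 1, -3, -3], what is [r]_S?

[22, 0, 8, -10]

Composing the changes, [r]_S = Q P [r]_G.
Q P = [[3, 1, -4, 0], [2, 3, -1, 4], [-1, -1, 0, -4], [-2, -1, 1, 0]]; applying this to [3, 1, -3, -3] gives [22, 0, 8, -10].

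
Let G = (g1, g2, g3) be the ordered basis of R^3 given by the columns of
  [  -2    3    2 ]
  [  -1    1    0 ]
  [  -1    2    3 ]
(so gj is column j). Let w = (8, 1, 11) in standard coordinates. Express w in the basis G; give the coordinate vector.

(-3, -2, 4)

[w]_G is the unique c with M c = w, where M has columns g1, ..., g3.
Gaussian elimination on [M | w] yields c = (-3, -2, 4).
Check: -3g1 - 2g2 + 4g3 = (8, 1, 11).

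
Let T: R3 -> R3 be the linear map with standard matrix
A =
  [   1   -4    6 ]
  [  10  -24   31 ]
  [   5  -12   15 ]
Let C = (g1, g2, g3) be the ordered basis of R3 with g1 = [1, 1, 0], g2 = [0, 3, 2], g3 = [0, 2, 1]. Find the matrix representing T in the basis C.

Let P have columns g1, ..., g3. Then [T]_C = P^(-1) A P.
Here det P = -1, so P^(-1) is integer; computing A P first and then P^(-1)(A P) gives [[-3, 0, -2], [-3, -2, -3], [-1, -2, -3]].

[[-3, 0, -2], [-3, -2, -3], [-1, -2, -3]]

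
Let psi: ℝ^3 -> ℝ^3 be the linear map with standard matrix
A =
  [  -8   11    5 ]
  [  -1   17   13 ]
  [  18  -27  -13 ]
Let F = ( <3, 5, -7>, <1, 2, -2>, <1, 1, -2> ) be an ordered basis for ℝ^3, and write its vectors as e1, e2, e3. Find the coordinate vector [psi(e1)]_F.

Compute psi(e1) = A e1 = <-4, -9, 10> in standard coordinates.
Then write this in F-coordinates: solve for y in y_1 e1 + ... + y_3 e3 = <-4, -9, 10>.
This gives y = <-2, -1, 3>, which is column 1 of [psi]_F.

<-2, -1, 3>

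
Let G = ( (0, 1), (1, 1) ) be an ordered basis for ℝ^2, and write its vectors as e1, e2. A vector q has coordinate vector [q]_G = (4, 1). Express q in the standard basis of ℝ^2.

By definition q = 4e1 + e2.
Summing componentwise gives (1, 5).

(1, 5)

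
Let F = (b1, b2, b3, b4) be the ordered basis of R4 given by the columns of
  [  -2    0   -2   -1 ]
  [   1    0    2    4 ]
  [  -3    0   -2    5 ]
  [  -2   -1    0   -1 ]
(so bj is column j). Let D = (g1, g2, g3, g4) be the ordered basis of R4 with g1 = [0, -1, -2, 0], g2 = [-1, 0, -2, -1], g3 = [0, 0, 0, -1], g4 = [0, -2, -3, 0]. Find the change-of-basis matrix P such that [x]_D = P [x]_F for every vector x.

Column j of P is [bj]_D, since P maps F-coordinates to D-coordinates.
Expressing b1 in D: b1 = g1 + 2g2 + 0·g3 - g4, so column 1 of P is [1, 2, 0, -1].
Doing the same for each bj gives P = [[1, 0, 2, -2], [2, 0, 2, 1], [0, 1, -2, 0], [-1, 0, -2, -1]].

[[1, 0, 2, -2], [2, 0, 2, 1], [0, 1, -2, 0], [-1, 0, -2, -1]]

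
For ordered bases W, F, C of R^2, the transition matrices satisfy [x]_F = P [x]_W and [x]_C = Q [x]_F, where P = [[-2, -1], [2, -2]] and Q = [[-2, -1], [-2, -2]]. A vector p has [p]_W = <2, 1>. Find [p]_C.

Composing the changes, [p]_C = Q P [p]_W.
Q P = [[2, 4], [0, 6]]; applying this to <2, 1> gives <8, 6>.

<8, 6>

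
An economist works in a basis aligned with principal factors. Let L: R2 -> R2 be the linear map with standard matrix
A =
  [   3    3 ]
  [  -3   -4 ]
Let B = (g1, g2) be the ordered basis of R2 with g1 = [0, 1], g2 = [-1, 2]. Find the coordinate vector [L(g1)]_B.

Compute L(g1) = A g1 = [3, -4] in standard coordinates.
Then write this in B-coordinates: solve for y in y_1 g1 + y_2 g2 = [3, -4].
This gives y = [2, -3], which is column 1 of [L]_B.

[2, -3]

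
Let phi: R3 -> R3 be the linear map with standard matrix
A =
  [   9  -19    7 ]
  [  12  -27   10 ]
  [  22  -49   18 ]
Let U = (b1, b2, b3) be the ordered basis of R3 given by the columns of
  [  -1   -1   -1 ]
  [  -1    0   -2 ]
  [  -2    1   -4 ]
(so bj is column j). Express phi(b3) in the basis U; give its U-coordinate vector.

Compute phi(b3) = A b3 = [1, 2, 4] in standard coordinates.
Then write this in U-coordinates: solve for y in y_1 b1 + ... + y_3 b3 = [1, 2, 4].
This gives y = [0, 0, -1], which is column 3 of [phi]_U.

[0, 0, -1]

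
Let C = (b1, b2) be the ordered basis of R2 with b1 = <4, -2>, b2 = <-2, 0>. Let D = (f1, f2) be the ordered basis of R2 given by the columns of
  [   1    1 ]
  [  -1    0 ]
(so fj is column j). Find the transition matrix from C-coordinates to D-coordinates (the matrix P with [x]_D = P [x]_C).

[[2, 0], [2, -2]]

Let M have columns bj and N have columns fj. Then for every x, N [x]_D = x = M [x]_C, so P = N^(-1) M.
Since det N = 1, N^(-1) has integer entries; multiplying gives P = [[2, 0], [2, -2]].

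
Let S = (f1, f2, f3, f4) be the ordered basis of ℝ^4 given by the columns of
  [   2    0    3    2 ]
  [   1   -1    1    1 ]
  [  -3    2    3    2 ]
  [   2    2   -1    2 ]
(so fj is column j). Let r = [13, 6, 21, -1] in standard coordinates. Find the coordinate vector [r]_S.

[-2, -1, 3, 4]

We seek scalars with c_1 f1 + ... + c_4 f4 = r; equivalently solve M c = r where the columns of M are f1, ..., f4.
Gaussian elimination on [M | r] yields c = (-2, -1, 3, 4).
Check: -2f1 - f2 + 3f3 + 4f4 = [13, 6, 21, -1].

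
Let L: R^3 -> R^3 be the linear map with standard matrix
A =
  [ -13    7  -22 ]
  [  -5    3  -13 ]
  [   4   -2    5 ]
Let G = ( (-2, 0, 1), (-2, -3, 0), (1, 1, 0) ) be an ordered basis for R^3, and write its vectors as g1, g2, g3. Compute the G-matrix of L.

The j-th column of [L]_G is [L(gj)]_G.
L(g1) = A g1 = (4, -3, -3) = -3g1 + g2 + 0·g3, so column 1 is (-3, 1, 0).
Repeating for g2, g3 and assembling the columns gives [[-3, -2, 2], [1, 0, 0], [0, 1, -2]].

[[-3, -2, 2], [1, 0, 0], [0, 1, -2]]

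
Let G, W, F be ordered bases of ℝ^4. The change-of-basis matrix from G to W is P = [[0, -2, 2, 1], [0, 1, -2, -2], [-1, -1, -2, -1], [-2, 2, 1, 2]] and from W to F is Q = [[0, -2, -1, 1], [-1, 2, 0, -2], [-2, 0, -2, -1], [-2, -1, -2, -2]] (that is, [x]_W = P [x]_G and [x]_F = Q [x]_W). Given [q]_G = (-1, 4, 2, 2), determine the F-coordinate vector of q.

(33, -38, 6, -6)

First [q]_W = P [q]_G = (-2, -4, -9, 16).
Then [q]_F = Q [q]_W = (33, -38, 6, -6).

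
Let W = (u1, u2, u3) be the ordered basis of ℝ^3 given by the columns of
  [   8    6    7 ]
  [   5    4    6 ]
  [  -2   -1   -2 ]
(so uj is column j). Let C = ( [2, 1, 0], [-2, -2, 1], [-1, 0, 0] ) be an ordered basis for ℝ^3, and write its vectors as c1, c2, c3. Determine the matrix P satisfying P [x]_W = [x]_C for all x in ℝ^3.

[[1, 2, 2], [-2, -1, -2], [-2, 0, 1]]

Column j of P is [uj]_C, since P maps W-coordinates to C-coordinates.
Expressing u1 in C: u1 = c1 - 2c2 - 2c3, so column 1 of P is [1, -2, -2].
Doing the same for each uj gives P = [[1, 2, 2], [-2, -1, -2], [-2, 0, 1]].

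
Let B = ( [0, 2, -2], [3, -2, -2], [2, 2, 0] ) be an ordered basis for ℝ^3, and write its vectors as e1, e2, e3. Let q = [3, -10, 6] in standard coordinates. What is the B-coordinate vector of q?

We seek scalars with c_1 e1 + ... + c_3 e3 = q; equivalently solve M c = q where the columns of M are e1, ..., e3.
Solving this 3x3 system gives c = (-4, 1, 0).
Check: -4e1 + e2 + 0·e3 = [3, -10, 6].

[-4, 1, 0]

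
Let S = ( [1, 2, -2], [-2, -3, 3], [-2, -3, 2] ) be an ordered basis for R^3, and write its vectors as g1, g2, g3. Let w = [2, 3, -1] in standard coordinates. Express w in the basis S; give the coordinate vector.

[0, 1, -2]

We seek scalars with c_1 g1 + ... + c_3 g3 = w; equivalently solve M c = w where the columns of M are g1, ..., g3.
Gaussian elimination on [M | w] yields c = (0, 1, -2).
Check: 0·g1 + g2 - 2g3 = [2, 3, -1].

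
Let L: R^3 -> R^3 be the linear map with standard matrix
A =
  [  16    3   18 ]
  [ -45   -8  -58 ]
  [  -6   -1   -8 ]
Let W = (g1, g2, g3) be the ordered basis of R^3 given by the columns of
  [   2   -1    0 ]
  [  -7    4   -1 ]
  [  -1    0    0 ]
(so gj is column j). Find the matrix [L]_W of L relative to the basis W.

[[-3, -2, -1], [1, 0, 1], [1, 1, 3]]

The j-th column of [L]_W is [L(gj)]_W.
L(g1) = A g1 = <-7, 24, 3> = -3g1 + g2 + g3, so column 1 is <-3, 1, 1>.
Repeating for g2, g3 and assembling the columns gives [[-3, -2, -1], [1, 0, 1], [1, 1, 3]].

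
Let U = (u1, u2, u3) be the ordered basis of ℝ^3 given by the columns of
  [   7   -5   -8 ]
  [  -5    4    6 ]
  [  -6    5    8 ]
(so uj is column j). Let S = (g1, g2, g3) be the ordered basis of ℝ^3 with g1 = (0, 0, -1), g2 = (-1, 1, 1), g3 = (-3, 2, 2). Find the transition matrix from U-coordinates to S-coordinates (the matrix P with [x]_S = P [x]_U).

Take x = uj: its U-coordinates are the j-th standard unit vector, so P e_j — column j of P — equals [uj]_S.
u1 = g1 - g2 - 2g3, giving column 1 = (1, -1, -2); repeating for each j gives P = [[1, -1, -2], [-1, 2, 2], [-2, 1, 2]].

[[1, -1, -2], [-1, 2, 2], [-2, 1, 2]]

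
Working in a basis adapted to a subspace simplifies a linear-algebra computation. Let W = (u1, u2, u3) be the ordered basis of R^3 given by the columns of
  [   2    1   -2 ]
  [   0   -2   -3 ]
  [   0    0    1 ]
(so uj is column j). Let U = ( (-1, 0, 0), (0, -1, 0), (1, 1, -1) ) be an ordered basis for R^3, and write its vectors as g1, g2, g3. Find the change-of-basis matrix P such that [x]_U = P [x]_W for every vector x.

[[-2, -1, 1], [0, 2, 2], [0, 0, -1]]

Column j of P is [uj]_U, since P maps W-coordinates to U-coordinates.
Expressing u1 in U: u1 = -2g1 + 0·g2 + 0·g3, so column 1 of P is (-2, 0, 0).
Doing the same for each uj gives P = [[-2, -1, 1], [0, 2, 2], [0, 0, -1]].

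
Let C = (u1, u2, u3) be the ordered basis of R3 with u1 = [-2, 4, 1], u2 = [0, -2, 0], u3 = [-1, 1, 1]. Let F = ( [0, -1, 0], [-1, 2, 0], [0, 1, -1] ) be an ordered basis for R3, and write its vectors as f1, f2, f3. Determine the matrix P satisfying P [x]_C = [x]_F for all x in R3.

[[-1, 2, 0], [2, 0, 1], [-1, 0, -1]]

Let M have columns uj and N have columns fj. Then for every x, N [x]_F = x = M [x]_C, so P = N^(-1) M.
Since det N = 1, N^(-1) has integer entries; multiplying gives P = [[-1, 2, 0], [2, 0, 1], [-1, 0, -1]].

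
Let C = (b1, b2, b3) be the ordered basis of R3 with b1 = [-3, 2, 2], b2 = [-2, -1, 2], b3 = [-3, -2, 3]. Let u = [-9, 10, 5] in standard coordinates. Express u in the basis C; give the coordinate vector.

[4, 0, -1]

[u]_C is the unique c with M c = u, where M has columns b1, ..., b3.
Gaussian elimination on [M | u] yields c = (4, 0, -1).
Check: 4b1 + 0·b2 - b3 = [-9, 10, 5].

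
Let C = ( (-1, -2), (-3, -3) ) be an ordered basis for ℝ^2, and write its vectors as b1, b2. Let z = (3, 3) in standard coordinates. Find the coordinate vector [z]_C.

(0, -1)

Write z = c_1 b1 + c_2 b2 and solve for the c_i.
System: -c_1 - 3c_2 = 3, -2c_1 - 3c_2 = 3; solving gives c_1 = 0, c_2 = -1.
Check: 0·b1 - b2 = (3, 3).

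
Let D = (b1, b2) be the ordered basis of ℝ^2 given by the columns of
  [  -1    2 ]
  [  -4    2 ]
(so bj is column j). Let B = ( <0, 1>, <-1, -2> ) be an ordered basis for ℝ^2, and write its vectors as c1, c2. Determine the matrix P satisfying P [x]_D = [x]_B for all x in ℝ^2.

[[-2, -2], [1, -2]]

Column j of P is [bj]_B, since P maps D-coordinates to B-coordinates.
Expressing b1 in B: b1 = -2c1 + c2, so column 1 of P is <-2, 1>.
Doing the same for each bj gives P = [[-2, -2], [1, -2]].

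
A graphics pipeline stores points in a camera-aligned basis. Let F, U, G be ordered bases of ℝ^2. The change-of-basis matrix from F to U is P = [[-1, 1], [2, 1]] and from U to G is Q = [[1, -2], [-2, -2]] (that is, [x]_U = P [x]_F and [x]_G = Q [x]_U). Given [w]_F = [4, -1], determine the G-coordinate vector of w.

[-19, -4]

First [w]_U = P [w]_F = [-5, 7].
Then [w]_G = Q [w]_U = [-19, -4].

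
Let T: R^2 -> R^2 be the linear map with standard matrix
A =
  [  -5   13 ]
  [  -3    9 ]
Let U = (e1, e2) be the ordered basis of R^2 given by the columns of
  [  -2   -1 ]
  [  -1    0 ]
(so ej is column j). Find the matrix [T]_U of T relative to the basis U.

[[3, -3], [-3, 1]]

With P the matrix whose columns are e1, e2, [T]_U = P^(-1) A P.
Column by column: T(e1) = A e1 = [-3, -3]; its U-coordinates [3, -3] give column 1.
Continuing for each basis vector yields [T]_U = [[3, -3], [-3, 1]].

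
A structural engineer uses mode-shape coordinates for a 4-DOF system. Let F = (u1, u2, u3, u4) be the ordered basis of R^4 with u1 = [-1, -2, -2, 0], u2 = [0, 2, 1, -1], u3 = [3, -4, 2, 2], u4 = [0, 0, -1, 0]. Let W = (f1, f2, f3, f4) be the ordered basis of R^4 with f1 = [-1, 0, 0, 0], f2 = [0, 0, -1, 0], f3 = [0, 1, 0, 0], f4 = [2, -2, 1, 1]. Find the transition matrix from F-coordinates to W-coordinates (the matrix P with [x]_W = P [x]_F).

Column j of P is [uj]_W, since P maps F-coordinates to W-coordinates.
Expressing u1 in W: u1 = f1 + 2f2 - 2f3 + 0·f4, so column 1 of P is [1, 2, -2, 0].
Doing the same for each uj gives P = [[1, -2, 1, 0], [2, -2, 0, 1], [-2, 0, 0, 0], [0, -1, 2, 0]].

[[1, -2, 1, 0], [2, -2, 0, 1], [-2, 0, 0, 0], [0, -1, 2, 0]]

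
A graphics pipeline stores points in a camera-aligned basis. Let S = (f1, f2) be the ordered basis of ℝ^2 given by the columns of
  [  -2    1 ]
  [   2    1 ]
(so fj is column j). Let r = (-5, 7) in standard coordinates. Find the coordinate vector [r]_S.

[r]_S is the unique c with M c = r, where M has columns f1, f2.
System: -2c_1 + c_2 = -5, 2c_1 + c_2 = 7; solving gives c_1 = 3, c_2 = 1.
Check: 3f1 + f2 = (-5, 7).

(3, 1)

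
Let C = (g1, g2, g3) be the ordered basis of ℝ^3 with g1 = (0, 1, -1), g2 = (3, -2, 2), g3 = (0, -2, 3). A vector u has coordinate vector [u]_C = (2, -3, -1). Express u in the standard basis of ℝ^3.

By definition u = 2g1 - 3g2 - g3.
Summing componentwise gives (-9, 10, -11).

(-9, 10, -11)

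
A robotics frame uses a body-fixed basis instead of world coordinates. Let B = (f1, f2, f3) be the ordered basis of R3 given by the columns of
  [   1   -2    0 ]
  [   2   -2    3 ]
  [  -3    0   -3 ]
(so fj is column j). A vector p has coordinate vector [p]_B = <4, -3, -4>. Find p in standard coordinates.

<10, 2, 0>

p = M [p]_B, where M has columns f1, ..., f3.
Carrying out the matrix-vector product, p = <10, 2, 0>.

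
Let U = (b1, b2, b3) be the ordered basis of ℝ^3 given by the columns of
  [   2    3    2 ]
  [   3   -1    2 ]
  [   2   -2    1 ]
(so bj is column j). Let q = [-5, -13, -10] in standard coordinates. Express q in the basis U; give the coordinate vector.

[-4, 1, 0]

Write q = c_1 b1 + ... + c_3 b3 and solve for the c_i.
Solving this 3x3 system gives c = (-4, 1, 0).
Check: -4b1 + b2 + 0·b3 = [-5, -13, -10].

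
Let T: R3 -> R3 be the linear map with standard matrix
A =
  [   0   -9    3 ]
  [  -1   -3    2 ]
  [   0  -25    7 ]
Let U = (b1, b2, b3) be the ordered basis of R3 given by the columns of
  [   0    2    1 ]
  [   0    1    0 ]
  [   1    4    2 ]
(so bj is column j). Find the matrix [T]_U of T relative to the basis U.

[[1, -3, 2], [2, 3, 3], [-1, -3, 0]]

With P the matrix whose columns are b1, ..., b3, [T]_U = P^(-1) A P.
Column by column: T(b1) = A b1 = [3, 2, 7]; its U-coordinates [1, 2, -1] give column 1.
Continuing for each basis vector yields [T]_U = [[1, -3, 2], [2, 3, 3], [-1, -3, 0]].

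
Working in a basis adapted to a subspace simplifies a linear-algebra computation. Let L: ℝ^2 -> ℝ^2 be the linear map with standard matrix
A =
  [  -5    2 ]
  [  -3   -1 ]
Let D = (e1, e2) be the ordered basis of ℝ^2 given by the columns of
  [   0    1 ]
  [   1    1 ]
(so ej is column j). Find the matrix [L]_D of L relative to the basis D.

Let P have columns e1, e2. Then [L]_D = P^(-1) A P.
Here det P = -1, so P^(-1) is integer; computing A P first and then P^(-1)(A P) gives [[-3, -1], [2, -3]].

[[-3, -1], [2, -3]]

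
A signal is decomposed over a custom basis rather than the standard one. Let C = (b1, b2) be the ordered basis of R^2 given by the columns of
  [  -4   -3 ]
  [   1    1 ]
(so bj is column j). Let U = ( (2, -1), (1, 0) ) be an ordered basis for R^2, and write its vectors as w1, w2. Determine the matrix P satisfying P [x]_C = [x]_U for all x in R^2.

Column j of P is [bj]_U, since P maps C-coordinates to U-coordinates.
Expressing b1 in U: b1 = -w1 - 2w2, so column 1 of P is (-1, -2).
Doing the same for each bj gives P = [[-1, -1], [-2, -1]].

[[-1, -1], [-2, -1]]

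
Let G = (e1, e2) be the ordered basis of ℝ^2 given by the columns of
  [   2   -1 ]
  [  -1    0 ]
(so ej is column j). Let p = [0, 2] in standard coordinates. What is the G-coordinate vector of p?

[p]_G is the unique c with M c = p, where M has columns e1, e2.
System: 2c_1 - c_2 = 0, -c_1 + 0c_2 = 2; solving gives c_1 = -2, c_2 = -4.
Check: -2e1 - 4e2 = [0, 2].

[-2, -4]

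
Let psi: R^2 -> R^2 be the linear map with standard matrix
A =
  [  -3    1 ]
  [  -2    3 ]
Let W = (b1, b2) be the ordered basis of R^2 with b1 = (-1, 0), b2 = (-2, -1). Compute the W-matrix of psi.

[[1, -3], [-2, -1]]

With P the matrix whose columns are b1, b2, [psi]_W = P^(-1) A P.
Column by column: psi(b1) = A b1 = (3, 2); its W-coordinates (1, -2) give column 1.
Continuing for each basis vector yields [psi]_W = [[1, -3], [-2, -1]].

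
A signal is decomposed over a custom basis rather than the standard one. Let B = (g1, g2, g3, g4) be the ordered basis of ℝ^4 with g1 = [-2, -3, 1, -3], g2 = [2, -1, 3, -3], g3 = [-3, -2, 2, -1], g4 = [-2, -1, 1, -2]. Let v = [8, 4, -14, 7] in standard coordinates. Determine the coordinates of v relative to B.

[v]_B is the unique c with M c = v, where M has columns g1, ..., g4.
Gaussian elimination on [M | v] yields c = (3, -2, -4, -3).
Check: 3g1 - 2g2 - 4g3 - 3g4 = [8, 4, -14, 7].

[3, -2, -4, -3]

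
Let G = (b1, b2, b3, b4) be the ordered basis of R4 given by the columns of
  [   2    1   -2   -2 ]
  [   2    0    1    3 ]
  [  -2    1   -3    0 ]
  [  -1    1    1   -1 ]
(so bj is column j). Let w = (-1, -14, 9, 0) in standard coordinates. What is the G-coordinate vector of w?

(-3, -3, -2, -2)

Write w = c_1 b1 + ... + c_4 b4 and solve for the c_i.
Row-reducing the augmented matrix [M | w] gives c = (-3, -3, -2, -2).
Check: -3b1 - 3b2 - 2b3 - 2b4 = (-1, -14, 9, 0).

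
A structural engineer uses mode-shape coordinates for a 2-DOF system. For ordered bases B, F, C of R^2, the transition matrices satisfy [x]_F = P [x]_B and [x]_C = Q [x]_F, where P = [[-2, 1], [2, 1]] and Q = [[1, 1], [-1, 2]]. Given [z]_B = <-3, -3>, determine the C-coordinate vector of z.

<-6, -21>

Apply P to get F-coordinates <3, -9>, then Q to get C-coordinates.
The result is [z]_C = <-6, -21>.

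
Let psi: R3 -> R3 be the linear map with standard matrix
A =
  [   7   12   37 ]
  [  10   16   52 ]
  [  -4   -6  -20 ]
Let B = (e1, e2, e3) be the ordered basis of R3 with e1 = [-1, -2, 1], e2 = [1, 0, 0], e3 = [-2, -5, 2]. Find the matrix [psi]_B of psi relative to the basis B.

[[0, 0, -2], [2, 3, -2], [-2, -2, 0]]

With P the matrix whose columns are e1, ..., e3, [psi]_B = P^(-1) A P.
Column by column: psi(e1) = A e1 = [6, 10, -4]; its B-coordinates [0, 2, -2] give column 1.
Continuing for each basis vector yields [psi]_B = [[0, 0, -2], [2, 3, -2], [-2, -2, 0]].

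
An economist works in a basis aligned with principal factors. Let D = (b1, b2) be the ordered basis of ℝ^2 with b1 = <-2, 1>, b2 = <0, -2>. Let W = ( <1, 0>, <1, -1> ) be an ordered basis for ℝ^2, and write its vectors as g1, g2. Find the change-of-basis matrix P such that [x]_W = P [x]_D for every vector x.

Column j of P is [bj]_W, since P maps D-coordinates to W-coordinates.
Expressing b1 in W: b1 = -g1 - g2, so column 1 of P is <-1, -1>.
Doing the same for each bj gives P = [[-1, -2], [-1, 2]].

[[-1, -2], [-1, 2]]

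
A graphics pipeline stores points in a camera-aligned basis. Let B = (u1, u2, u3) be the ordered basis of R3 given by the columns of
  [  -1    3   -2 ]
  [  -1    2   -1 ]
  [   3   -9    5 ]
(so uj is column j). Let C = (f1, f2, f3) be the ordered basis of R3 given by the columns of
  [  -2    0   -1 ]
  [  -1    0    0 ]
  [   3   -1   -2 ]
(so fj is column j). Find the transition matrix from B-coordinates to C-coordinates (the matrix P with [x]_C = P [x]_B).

Let M have columns uj and N have columns fj. Then for every x, N [x]_C = x = M [x]_B, so P = N^(-1) M.
Since det N = -1, N^(-1) has integer entries; multiplying gives P = [[1, -2, 1], [2, 1, -2], [-1, 1, 0]].

[[1, -2, 1], [2, 1, -2], [-1, 1, 0]]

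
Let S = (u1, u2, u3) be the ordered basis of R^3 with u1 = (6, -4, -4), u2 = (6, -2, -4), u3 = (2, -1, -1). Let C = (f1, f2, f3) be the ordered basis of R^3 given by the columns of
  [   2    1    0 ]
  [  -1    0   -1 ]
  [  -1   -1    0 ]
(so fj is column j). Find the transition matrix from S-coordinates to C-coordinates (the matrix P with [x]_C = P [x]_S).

Take x = uj: its S-coordinates are the j-th standard unit vector, so P e_j — column j of P — equals [uj]_C.
u1 = 2f1 + 2f2 + 2f3, giving column 1 = (2, 2, 2); repeating for each j gives P = [[2, 2, 1], [2, 2, 0], [2, 0, 0]].

[[2, 2, 1], [2, 2, 0], [2, 0, 0]]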